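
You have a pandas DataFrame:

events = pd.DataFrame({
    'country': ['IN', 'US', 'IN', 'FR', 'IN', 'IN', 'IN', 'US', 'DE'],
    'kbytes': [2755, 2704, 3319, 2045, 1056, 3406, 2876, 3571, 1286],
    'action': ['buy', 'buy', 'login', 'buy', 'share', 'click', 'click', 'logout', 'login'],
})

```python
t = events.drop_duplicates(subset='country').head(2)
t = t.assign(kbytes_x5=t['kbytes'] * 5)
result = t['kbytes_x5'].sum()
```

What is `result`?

drop duplicate country (keep=first):
  country  kbytes action
0      IN    2755    buy
1      US    2704    buy
3      FR    2045    buy
8      DE    1286  login
take first 2 rows:
  country  kbytes action
0      IN    2755    buy
1      US    2704    buy
add column kbytes_x5 = t['kbytes'] * 5:
  country  kbytes action  kbytes_x5
0      IN    2755    buy      13775
1      US    2704    buy      13520
Hence 27295.

27295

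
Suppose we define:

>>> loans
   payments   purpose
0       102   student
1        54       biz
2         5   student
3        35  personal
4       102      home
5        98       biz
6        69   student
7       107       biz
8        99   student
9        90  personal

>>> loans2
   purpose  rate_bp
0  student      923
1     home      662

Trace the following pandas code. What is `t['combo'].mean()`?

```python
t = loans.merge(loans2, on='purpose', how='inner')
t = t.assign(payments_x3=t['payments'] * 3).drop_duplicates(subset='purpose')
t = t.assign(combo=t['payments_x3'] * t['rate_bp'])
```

242505.0

merge on 'purpose' (how='inner') → 5 rows:
   payments  purpose  rate_bp
0       102  student      923
1         5  student      923
2       102     home      662
3        69  student      923
4        99  student      923
add column payments_x3 = t['payments'] * 3:
   payments  purpose  rate_bp  payments_x3
0       102  student      923          306
1         5  student      923           15
2       102     home      662          306
3        69  student      923          207
4        99  student      923          297
drop duplicate purpose (keep=first):
   payments  purpose  rate_bp  payments_x3
0       102  student      923          306
2       102     home      662          306
add column combo = t['payments_x3'] * t['rate_bp']:
   payments  purpose  rate_bp  payments_x3   combo
0       102  student      923          306  282438
2       102     home      662          306  202572
mean of column 'combo' → 242505.0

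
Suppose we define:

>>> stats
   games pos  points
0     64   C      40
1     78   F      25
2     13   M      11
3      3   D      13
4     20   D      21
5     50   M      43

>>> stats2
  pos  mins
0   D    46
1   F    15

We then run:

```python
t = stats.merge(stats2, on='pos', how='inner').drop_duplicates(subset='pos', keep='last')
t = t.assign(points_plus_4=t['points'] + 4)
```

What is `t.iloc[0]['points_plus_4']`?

29

merge on 'pos' (how='inner') → 3 rows:
   games pos  points  mins
0     78   F      25    15
1      3   D      13    46
2     20   D      21    46
drop duplicate pos (keep=last):
   games pos  points  mins
0     78   F      25    15
2     20   D      21    46
add column points_plus_4 = t['points'] + 4:
   games pos  points  mins  points_plus_4
0     78   F      25    15             29
2     20   D      21    46             25
Hence 29.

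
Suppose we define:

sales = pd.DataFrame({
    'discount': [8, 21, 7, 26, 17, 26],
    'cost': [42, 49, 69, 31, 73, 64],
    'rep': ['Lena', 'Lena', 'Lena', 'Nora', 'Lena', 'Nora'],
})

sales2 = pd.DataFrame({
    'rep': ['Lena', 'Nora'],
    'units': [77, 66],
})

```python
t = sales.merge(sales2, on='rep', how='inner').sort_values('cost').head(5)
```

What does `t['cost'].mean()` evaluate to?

merge on 'rep' (how='inner') → 6 rows:
   discount  cost   rep  units
0         8    42  Lena     77
1        21    49  Lena     77
2         7    69  Lena     77
3        26    31  Nora     66
4        17    73  Lena     77
5        26    64  Nora     66
sort by cost:
   discount  cost   rep  units
3        26    31  Nora     66
0         8    42  Lena     77
1        21    49  Lena     77
5        26    64  Nora     66
2         7    69  Lena     77
4        17    73  Lena     77
take first 5 rows:
   discount  cost   rep  units
3        26    31  Nora     66
0         8    42  Lena     77
1        21    49  Lena     77
5        26    64  Nora     66
2         7    69  Lena     77
So mean() = 51.0.

51.0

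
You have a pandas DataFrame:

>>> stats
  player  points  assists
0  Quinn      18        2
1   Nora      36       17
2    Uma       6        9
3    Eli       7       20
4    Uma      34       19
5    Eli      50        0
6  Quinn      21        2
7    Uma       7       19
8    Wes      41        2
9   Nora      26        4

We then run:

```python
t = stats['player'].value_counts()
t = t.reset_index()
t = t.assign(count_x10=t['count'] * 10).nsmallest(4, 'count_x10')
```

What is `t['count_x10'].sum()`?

70

value_counts of player:
player
Uma      3
Quinn    2
Nora     2
Eli      2
Wes      1
Name: count, dtype: int64
reset_index():
  player  count
0    Uma      3
1  Quinn      2
2   Nora      2
3    Eli      2
4    Wes      1
add column count_x10 = t['count'] * 10:
  player  count  count_x10
0    Uma      3         30
1  Quinn      2         20
2   Nora      2         20
3    Eli      2         20
4    Wes      1         10
take 4 rows with smallest count_x10:
  player  count  count_x10
4    Wes      1         10
1  Quinn      2         20
2   Nora      2         20
3    Eli      2         20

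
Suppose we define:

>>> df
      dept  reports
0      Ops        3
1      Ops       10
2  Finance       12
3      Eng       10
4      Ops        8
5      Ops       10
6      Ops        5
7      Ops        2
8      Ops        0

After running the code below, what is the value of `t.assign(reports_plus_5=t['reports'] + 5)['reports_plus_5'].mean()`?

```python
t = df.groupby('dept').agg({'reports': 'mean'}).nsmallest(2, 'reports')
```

12.7142857143

group by dept, mean of reports:
           reports
dept              
Eng      10.000000
Finance  12.000000
Ops       5.428571
take 2 rows with smallest reports:
        reports
dept           
Ops    5.428571
Eng   10.000000
add column reports_plus_5 = t['reports'] + 5:
        reports  reports_plus_5
dept                           
Ops    5.428571       10.428571
Eng   10.000000       15.000000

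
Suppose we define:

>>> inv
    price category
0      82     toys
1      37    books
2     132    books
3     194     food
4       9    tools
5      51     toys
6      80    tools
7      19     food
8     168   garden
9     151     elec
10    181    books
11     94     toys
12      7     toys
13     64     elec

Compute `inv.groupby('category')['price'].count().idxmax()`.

group by category, count of price:
category
books     3
elec      2
food      2
garden    1
tools     2
toys      4
Name: price, dtype: int64

toys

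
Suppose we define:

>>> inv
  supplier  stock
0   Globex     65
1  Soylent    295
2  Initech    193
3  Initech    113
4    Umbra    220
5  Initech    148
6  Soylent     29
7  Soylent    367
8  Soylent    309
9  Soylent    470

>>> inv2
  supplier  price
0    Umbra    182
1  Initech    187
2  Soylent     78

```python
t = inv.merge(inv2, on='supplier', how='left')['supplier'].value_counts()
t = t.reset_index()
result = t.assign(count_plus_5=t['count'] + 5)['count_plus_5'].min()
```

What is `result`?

6

merge on 'supplier' (how='left') → 10 rows:
  supplier  stock  price
0   Globex     65    NaN
1  Soylent    295   78.0
2  Initech    193  187.0
3  Initech    113  187.0
4    Umbra    220  182.0
5  Initech    148  187.0
6  Soylent     29   78.0
7  Soylent    367   78.0
8  Soylent    309   78.0
9  Soylent    470   78.0
value_counts of supplier:
supplier
Soylent    5
Initech    3
Globex     1
Umbra      1
Name: count, dtype: int64
reset_index():
  supplier  count
0  Soylent      5
1  Initech      3
2   Globex      1
3    Umbra      1
add column count_plus_5 = t['count'] + 5:
  supplier  count  count_plus_5
0  Soylent      5            10
1  Initech      3             8
2   Globex      1             6
3    Umbra      1             6
Then the min of column 'count_plus_5': 6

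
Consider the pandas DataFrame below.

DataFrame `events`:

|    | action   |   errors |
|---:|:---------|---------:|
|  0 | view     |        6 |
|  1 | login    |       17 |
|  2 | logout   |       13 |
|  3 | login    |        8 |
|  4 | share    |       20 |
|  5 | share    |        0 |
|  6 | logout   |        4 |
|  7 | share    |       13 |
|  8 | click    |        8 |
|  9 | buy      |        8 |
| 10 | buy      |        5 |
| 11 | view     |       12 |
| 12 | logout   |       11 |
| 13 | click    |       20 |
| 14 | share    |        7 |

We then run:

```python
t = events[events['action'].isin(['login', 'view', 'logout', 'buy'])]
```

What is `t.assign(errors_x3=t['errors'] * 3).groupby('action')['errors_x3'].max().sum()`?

filter rows where action in ['login', 'view', 'logout', 'buy']:
    action  errors
0     view       6
1    login      17
2   logout      13
3    login       8
6   logout       4
9      buy       8
10     buy       5
11    view      12
12  logout      11
add column errors_x3 = t['errors'] * 3:
    action  errors  errors_x3
0     view       6         18
1    login      17         51
2   logout      13         39
3    login       8         24
6   logout       4         12
9      buy       8         24
10     buy       5         15
11    view      12         36
12  logout      11         33
group by action, max of errors_x3:
action
buy       24
login     51
logout    39
view      36
Name: errors_x3, dtype: int64
sum of the resulting series → 150

150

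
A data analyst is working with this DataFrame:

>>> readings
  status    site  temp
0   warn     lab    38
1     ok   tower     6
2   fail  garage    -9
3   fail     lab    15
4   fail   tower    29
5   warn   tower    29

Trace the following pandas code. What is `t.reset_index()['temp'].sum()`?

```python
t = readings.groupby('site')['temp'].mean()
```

group by site, mean of temp:
site
garage    -9.000000
lab       26.500000
tower     21.333333
Name: temp, dtype: float64
reset_index():
     site       temp
0  garage  -9.000000
1     lab  26.500000
2   tower  21.333333

38.8333333333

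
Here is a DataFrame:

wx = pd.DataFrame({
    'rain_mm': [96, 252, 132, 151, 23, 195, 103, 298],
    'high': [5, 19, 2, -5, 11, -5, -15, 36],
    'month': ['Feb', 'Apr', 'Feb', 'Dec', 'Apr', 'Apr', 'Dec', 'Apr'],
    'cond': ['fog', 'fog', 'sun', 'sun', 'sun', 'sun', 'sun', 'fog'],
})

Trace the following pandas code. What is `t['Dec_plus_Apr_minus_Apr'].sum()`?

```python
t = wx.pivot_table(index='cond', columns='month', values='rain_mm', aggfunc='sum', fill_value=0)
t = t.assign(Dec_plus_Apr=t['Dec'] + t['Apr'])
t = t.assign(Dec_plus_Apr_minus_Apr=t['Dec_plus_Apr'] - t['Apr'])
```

pivot: rows=cond, cols=month, sum(rain_mm):
month  Apr  Dec  Feb
cond                
fog    550    0   96
sun    218  254  132
add column Dec_plus_Apr = t['Dec'] + t['Apr']:
month  Apr  Dec  Feb  Dec_plus_Apr
cond                              
fog    550    0   96           550
sun    218  254  132           472
add column Dec_plus_Apr_minus_Apr = t['Dec_plus_Apr'] - t['Apr']:
month  Apr  Dec  Feb  Dec_plus_Apr  Dec_plus_Apr_minus_Apr
cond                                                      
fog    550    0   96           550                       0
sun    218  254  132           472                     254

254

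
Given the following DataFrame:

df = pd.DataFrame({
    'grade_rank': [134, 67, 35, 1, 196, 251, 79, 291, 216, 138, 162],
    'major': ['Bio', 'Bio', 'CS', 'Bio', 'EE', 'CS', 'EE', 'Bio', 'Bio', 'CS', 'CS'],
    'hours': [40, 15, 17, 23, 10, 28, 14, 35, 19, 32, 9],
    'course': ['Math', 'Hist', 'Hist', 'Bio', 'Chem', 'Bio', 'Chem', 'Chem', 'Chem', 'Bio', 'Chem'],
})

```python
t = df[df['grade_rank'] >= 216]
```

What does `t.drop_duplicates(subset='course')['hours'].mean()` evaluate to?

31.5

filter rows where grade_rank >= 216:
   grade_rank major  hours course
5         251    CS     28    Bio
7         291   Bio     35   Chem
8         216   Bio     19   Chem
drop duplicate course (keep=first):
   grade_rank major  hours course
5         251    CS     28    Bio
7         291   Bio     35   Chem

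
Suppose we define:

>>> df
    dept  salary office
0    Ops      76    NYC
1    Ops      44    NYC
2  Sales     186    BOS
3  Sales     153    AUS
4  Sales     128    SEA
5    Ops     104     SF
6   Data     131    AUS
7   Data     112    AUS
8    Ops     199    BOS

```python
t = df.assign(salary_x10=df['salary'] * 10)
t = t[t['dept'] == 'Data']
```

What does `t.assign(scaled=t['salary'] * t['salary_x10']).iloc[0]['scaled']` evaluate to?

171610

add column salary_x10 = df['salary'] * 10:
    dept  salary office  salary_x10
0    Ops      76    NYC         760
1    Ops      44    NYC         440
2  Sales     186    BOS        1860
3  Sales     153    AUS        1530
4  Sales     128    SEA        1280
5    Ops     104     SF        1040
6   Data     131    AUS        1310
7   Data     112    AUS        1120
8    Ops     199    BOS        1990
filter rows where dept == 'Data':
   dept  salary office  salary_x10
6  Data     131    AUS        1310
7  Data     112    AUS        1120
add column scaled = t['salary'] * t['salary_x10']:
   dept  salary office  salary_x10  scaled
6  Data     131    AUS        1310  171610
7  Data     112    AUS        1120  125440
The value at position 0, column 'scaled' is 171610.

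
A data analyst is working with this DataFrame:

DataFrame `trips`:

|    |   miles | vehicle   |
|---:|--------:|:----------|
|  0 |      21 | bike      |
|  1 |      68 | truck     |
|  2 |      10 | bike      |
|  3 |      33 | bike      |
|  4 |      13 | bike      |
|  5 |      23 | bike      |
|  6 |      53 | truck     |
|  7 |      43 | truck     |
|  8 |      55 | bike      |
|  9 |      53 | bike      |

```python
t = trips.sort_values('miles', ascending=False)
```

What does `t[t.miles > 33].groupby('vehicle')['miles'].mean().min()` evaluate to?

54.0

sort by miles descending:
   miles vehicle
1     68   truck
8     55    bike
6     53   truck
9     53    bike
7     43   truck
3     33    bike
5     23    bike
0     21    bike
4     13    bike
2     10    bike
filter rows where miles > 33:
   miles vehicle
1     68   truck
8     55    bike
6     53   truck
9     53    bike
7     43   truck
group by vehicle, mean of miles:
vehicle
bike     54.000000
truck    54.666667
Name: miles, dtype: float64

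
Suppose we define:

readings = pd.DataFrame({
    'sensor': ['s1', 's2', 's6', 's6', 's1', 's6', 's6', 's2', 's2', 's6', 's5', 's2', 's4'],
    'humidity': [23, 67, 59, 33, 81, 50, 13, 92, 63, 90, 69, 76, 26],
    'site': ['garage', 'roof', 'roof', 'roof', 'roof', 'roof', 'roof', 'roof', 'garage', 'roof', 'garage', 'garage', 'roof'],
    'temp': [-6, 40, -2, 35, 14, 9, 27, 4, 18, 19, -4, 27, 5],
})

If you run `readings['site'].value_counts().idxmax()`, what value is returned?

roof

value_counts of site:
site
roof      9
garage    4
Name: count, dtype: int64
Reading off the label with the largest value, we get roof.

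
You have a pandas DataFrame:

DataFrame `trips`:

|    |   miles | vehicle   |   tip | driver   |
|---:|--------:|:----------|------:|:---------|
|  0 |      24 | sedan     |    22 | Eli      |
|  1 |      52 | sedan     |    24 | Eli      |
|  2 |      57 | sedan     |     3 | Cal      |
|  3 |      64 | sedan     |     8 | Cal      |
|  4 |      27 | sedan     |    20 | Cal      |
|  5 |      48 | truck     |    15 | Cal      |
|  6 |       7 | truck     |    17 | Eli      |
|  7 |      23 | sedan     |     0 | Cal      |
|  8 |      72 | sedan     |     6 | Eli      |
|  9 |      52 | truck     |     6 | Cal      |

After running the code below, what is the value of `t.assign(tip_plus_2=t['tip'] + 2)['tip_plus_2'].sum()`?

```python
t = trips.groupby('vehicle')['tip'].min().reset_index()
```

10

group by vehicle, min of tip:
vehicle
sedan    0
truck    6
Name: tip, dtype: int64
reset_index():
  vehicle  tip
0   sedan    0
1   truck    6
add column tip_plus_2 = t['tip'] + 2:
  vehicle  tip  tip_plus_2
0   sedan    0           2
1   truck    6           8
sum of column 'tip_plus_2' → 10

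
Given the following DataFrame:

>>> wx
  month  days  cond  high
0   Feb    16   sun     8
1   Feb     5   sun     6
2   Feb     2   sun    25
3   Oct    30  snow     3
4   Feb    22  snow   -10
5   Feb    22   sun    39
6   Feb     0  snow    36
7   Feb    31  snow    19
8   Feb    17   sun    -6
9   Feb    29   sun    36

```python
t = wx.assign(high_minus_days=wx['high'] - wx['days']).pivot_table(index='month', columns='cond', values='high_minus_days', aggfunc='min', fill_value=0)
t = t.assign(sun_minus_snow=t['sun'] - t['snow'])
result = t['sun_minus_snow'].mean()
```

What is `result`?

add column high_minus_days = wx['high'] - wx['days']:
  month  days  cond  high  high_minus_days
0   Feb    16   sun     8               -8
1   Feb     5   sun     6                1
2   Feb     2   sun    25               23
3   Oct    30  snow     3              -27
4   Feb    22  snow   -10              -32
5   Feb    22   sun    39               17
6   Feb     0  snow    36               36
7   Feb    31  snow    19              -12
8   Feb    17   sun    -6              -23
9   Feb    29   sun    36                7
pivot: rows=month, cols=cond, min(high_minus_days):
cond   snow  sun
month           
Feb     -32  -23
Oct     -27    0
add column sun_minus_snow = t['sun'] - t['snow']:
cond   snow  sun  sun_minus_snow
month                           
Feb     -32  -23               9
Oct     -27    0              27

18.0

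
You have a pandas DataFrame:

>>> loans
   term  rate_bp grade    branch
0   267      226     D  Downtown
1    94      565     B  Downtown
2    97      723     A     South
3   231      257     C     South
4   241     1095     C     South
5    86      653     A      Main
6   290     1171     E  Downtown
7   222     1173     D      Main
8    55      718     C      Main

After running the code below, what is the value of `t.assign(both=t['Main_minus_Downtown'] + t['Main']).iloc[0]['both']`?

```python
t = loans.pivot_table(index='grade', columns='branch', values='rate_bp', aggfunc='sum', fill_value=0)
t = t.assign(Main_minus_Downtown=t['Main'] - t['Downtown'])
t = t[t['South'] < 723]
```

-565

pivot: rows=grade, cols=branch, sum(rate_bp):
branch  Downtown  Main  South
grade                        
A              0   653    723
B            565     0      0
C              0   718   1352
D            226  1173      0
E           1171     0      0
add column Main_minus_Downtown = t['Main'] - t['Downtown']:
branch  Downtown  Main  South  Main_minus_Downtown
grade                                             
A              0   653    723                  653
B            565     0      0                 -565
C              0   718   1352                  718
D            226  1173      0                  947
E           1171     0      0                -1171
filter rows where South < 723:
branch  Downtown  Main  South  Main_minus_Downtown
grade                                             
B            565     0      0                 -565
D            226  1173      0                  947
E           1171     0      0                -1171
add column both = t['Main_minus_Downtown'] + t['Main']:
branch  Downtown  Main  South  Main_minus_Downtown  both
grade                                                   
B            565     0      0                 -565  -565
D            226  1173      0                  947  2120
E           1171     0      0                -1171 -1171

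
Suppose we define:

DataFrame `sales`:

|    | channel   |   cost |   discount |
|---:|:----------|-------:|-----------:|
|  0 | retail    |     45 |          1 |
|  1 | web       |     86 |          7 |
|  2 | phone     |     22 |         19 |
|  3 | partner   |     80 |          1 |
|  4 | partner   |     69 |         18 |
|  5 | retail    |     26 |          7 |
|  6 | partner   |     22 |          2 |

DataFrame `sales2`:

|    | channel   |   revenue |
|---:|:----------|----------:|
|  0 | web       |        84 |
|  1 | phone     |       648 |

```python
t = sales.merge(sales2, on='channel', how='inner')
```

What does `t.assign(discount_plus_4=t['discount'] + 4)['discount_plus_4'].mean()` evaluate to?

17.0

merge on 'channel' (how='inner') → 2 rows:
  channel  cost  discount  revenue
0     web    86         7       84
1   phone    22        19      648
add column discount_plus_4 = t['discount'] + 4:
  channel  cost  discount  revenue  discount_plus_4
0     web    86         7       84               11
1   phone    22        19      648               23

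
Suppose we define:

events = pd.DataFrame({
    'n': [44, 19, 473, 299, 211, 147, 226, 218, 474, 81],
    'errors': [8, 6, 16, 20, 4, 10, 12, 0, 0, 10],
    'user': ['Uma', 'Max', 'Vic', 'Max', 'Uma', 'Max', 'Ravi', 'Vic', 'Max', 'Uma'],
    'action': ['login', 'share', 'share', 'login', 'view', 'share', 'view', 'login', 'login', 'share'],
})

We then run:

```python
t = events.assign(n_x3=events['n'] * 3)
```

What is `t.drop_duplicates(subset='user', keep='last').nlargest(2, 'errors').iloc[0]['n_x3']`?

678

add column n_x3 = events['n'] * 3:
     n  errors  user action  n_x3
0   44       8   Uma  login   132
1   19       6   Max  share    57
2  473      16   Vic  share  1419
3  299      20   Max  login   897
4  211       4   Uma   view   633
5  147      10   Max  share   441
6  226      12  Ravi   view   678
7  218       0   Vic  login   654
8  474       0   Max  login  1422
9   81      10   Uma  share   243
drop duplicate user (keep=last):
     n  errors  user action  n_x3
6  226      12  Ravi   view   678
7  218       0   Vic  login   654
8  474       0   Max  login  1422
9   81      10   Uma  share   243
take 2 rows with largest errors:
     n  errors  user action  n_x3
6  226      12  Ravi   view   678
9   81      10   Uma  share   243
Reading off the value at position 0, column 'n_x3', we get 678.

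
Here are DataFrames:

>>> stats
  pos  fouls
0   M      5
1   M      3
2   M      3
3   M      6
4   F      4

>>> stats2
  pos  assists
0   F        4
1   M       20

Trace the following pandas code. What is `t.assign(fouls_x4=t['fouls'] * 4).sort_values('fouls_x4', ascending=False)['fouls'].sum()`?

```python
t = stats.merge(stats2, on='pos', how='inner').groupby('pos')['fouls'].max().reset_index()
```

merge on 'pos' (how='inner') → 5 rows:
  pos  fouls  assists
0   M      5       20
1   M      3       20
2   M      3       20
3   M      6       20
4   F      4        4
group by pos, max of fouls:
pos
F    4
M    6
Name: fouls, dtype: int64
reset_index():
  pos  fouls
0   F      4
1   M      6
add column fouls_x4 = t['fouls'] * 4:
  pos  fouls  fouls_x4
0   F      4        16
1   M      6        24
sort by fouls_x4 descending:
  pos  fouls  fouls_x4
1   M      6        24
0   F      4        16

10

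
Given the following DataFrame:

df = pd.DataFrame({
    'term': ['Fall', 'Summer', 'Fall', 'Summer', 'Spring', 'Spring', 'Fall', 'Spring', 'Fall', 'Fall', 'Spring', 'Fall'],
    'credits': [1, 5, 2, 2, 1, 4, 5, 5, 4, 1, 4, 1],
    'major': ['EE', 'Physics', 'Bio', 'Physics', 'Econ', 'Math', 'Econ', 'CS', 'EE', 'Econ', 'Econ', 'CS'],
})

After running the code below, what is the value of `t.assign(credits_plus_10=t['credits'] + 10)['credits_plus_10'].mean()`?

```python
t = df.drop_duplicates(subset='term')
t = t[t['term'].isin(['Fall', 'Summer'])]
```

13.0

drop duplicate term (keep=first):
     term  credits    major
0    Fall        1       EE
1  Summer        5  Physics
4  Spring        1     Econ
filter rows where term in ['Fall', 'Summer']:
     term  credits    major
0    Fall        1       EE
1  Summer        5  Physics
add column credits_plus_10 = t['credits'] + 10:
     term  credits    major  credits_plus_10
0    Fall        1       EE               11
1  Summer        5  Physics               15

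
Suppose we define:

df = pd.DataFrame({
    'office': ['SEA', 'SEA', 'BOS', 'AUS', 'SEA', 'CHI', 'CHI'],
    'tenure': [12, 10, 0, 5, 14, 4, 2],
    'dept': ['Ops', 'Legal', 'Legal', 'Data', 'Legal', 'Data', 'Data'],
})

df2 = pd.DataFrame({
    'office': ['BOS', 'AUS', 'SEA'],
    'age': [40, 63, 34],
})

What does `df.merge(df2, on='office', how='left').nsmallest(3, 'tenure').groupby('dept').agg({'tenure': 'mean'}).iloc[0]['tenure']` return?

merge on 'office' (how='left') → 7 rows:
  office  tenure   dept   age
0    SEA      12    Ops  34.0
1    SEA      10  Legal  34.0
2    BOS       0  Legal  40.0
3    AUS       5   Data  63.0
4    SEA      14  Legal  34.0
5    CHI       4   Data   NaN
6    CHI       2   Data   NaN
take 3 rows with smallest tenure:
  office  tenure   dept   age
2    BOS       0  Legal  40.0
6    CHI       2   Data   NaN
5    CHI       4   Data   NaN
group by dept, mean of tenure:
       tenure
dept         
Data      3.0
Legal     0.0

3.0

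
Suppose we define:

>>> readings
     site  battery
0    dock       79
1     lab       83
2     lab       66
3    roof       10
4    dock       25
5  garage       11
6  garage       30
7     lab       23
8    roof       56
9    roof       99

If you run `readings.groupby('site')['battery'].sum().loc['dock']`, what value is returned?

104

group by site, sum of battery:
site
dock      104
garage     41
lab       172
roof      165
Name: battery, dtype: int64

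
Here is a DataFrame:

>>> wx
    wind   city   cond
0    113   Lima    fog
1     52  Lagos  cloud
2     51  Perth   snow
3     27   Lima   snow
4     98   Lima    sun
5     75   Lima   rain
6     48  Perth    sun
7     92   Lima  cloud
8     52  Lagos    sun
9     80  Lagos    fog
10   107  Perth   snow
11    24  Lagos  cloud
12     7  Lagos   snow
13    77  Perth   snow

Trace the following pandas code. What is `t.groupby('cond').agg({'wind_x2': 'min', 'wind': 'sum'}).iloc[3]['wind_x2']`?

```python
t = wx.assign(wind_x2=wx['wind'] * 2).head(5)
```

add column wind_x2 = wx['wind'] * 2:
    wind   city   cond  wind_x2
0    113   Lima    fog      226
1     52  Lagos  cloud      104
2     51  Perth   snow      102
3     27   Lima   snow       54
4     98   Lima    sun      196
5     75   Lima   rain      150
6     48  Perth    sun       96
7     92   Lima  cloud      184
8     52  Lagos    sun      104
9     80  Lagos    fog      160
10   107  Perth   snow      214
11    24  Lagos  cloud       48
12     7  Lagos   snow       14
13    77  Perth   snow      154
take first 5 rows:
   wind   city   cond  wind_x2
0   113   Lima    fog      226
1    52  Lagos  cloud      104
2    51  Perth   snow      102
3    27   Lima   snow       54
4    98   Lima    sun      196
group by cond: min(wind_x2), sum(wind):
       wind_x2  wind
cond                
cloud      104    52
fog        226   113
snow        54    78
sun        196    98
Hence 196.

196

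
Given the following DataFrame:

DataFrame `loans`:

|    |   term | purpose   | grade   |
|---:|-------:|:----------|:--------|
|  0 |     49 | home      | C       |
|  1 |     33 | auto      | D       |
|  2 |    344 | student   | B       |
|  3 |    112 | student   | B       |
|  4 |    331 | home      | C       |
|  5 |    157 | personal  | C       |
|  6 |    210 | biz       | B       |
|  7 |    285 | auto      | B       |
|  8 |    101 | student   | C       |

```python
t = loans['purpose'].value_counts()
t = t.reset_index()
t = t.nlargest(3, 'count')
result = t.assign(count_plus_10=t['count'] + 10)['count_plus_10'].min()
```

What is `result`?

12

value_counts of purpose:
purpose
student     3
home        2
auto        2
personal    1
biz         1
Name: count, dtype: int64
reset_index():
    purpose  count
0   student      3
1      home      2
2      auto      2
3  personal      1
4       biz      1
take 3 rows with largest count:
   purpose  count
0  student      3
1     home      2
2     auto      2
add column count_plus_10 = t['count'] + 10:
   purpose  count  count_plus_10
0  student      3             13
1     home      2             12
2     auto      2             12
Reading off the min of column 'count_plus_10', we get 12.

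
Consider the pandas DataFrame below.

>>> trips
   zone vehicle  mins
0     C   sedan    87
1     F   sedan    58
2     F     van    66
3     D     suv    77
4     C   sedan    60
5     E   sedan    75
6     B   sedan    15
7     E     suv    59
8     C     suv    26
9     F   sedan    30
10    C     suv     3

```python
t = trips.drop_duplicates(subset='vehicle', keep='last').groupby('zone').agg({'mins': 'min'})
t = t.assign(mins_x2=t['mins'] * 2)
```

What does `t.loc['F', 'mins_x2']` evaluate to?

drop duplicate vehicle (keep=last):
   zone vehicle  mins
2     F     van    66
9     F   sedan    30
10    C     suv     3
group by zone, min of mins:
      mins
zone      
C        3
F       30
add column mins_x2 = t['mins'] * 2:
      mins  mins_x2
zone               
C        3        6
F       30       60
value at row 'F', column 'mins_x2' → 60

60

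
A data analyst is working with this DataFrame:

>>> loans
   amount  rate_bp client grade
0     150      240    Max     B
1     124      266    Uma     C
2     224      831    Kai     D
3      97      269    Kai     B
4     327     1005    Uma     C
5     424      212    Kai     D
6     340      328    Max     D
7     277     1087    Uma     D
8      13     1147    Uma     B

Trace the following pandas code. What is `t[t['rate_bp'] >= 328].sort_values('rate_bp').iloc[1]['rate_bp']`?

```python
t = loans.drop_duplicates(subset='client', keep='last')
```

1147

drop duplicate client (keep=last):
   amount  rate_bp client grade
5     424      212    Kai     D
6     340      328    Max     D
8      13     1147    Uma     B
filter rows where rate_bp >= 328:
   amount  rate_bp client grade
6     340      328    Max     D
8      13     1147    Uma     B
sort by rate_bp:
   amount  rate_bp client grade
6     340      328    Max     D
8      13     1147    Uma     B
Hence 1147.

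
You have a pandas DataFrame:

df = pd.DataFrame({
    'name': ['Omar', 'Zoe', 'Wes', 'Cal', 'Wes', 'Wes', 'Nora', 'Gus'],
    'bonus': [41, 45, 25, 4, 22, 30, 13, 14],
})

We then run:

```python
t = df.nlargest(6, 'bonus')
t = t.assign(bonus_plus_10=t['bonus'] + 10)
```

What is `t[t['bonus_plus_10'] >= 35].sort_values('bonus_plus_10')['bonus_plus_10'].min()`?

35

take 6 rows with largest bonus:
   name  bonus
1   Zoe     45
0  Omar     41
5   Wes     30
2   Wes     25
4   Wes     22
7   Gus     14
add column bonus_plus_10 = t['bonus'] + 10:
   name  bonus  bonus_plus_10
1   Zoe     45             55
0  Omar     41             51
5   Wes     30             40
2   Wes     25             35
4   Wes     22             32
7   Gus     14             24
filter rows where bonus_plus_10 >= 35:
   name  bonus  bonus_plus_10
1   Zoe     45             55
0  Omar     41             51
5   Wes     30             40
2   Wes     25             35
sort by bonus_plus_10:
   name  bonus  bonus_plus_10
2   Wes     25             35
5   Wes     30             40
0  Omar     41             51
1   Zoe     45             55
Hence 35.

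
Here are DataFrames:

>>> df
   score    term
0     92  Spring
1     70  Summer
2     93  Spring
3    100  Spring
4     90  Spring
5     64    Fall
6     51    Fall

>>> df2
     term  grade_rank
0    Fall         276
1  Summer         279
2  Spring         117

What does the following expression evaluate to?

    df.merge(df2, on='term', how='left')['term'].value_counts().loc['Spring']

merge on 'term' (how='left') → 7 rows:
   score    term  grade_rank
0     92  Spring         117
1     70  Summer         279
2     93  Spring         117
3    100  Spring         117
4     90  Spring         117
5     64    Fall         276
6     51    Fall         276
value_counts of term:
term
Spring    4
Fall      2
Summer    1
Name: count, dtype: int64

4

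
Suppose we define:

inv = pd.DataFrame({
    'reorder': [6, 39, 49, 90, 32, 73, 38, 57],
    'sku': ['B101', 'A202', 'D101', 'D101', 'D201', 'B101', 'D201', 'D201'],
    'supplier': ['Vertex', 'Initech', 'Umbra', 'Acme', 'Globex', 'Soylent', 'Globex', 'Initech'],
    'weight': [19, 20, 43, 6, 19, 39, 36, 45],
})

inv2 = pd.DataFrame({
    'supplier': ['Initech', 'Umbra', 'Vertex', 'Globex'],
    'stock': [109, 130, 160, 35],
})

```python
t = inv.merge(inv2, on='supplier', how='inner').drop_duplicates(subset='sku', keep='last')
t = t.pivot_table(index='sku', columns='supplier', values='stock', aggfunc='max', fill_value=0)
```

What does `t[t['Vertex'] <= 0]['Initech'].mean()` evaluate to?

72.6666666667

merge on 'supplier' (how='inner') → 6 rows:
   reorder   sku supplier  weight  stock
0        6  B101   Vertex      19    160
1       39  A202  Initech      20    109
2       49  D101    Umbra      43    130
3       32  D201   Globex      19     35
4       38  D201   Globex      36     35
5       57  D201  Initech      45    109
drop duplicate sku (keep=last):
   reorder   sku supplier  weight  stock
0        6  B101   Vertex      19    160
1       39  A202  Initech      20    109
2       49  D101    Umbra      43    130
5       57  D201  Initech      45    109
pivot: rows=sku, cols=supplier, max(stock):
supplier  Initech  Umbra  Vertex
sku                             
A202          109      0       0
B101            0      0     160
D101            0    130       0
D201          109      0       0
filter rows where Vertex <= 0:
supplier  Initech  Umbra  Vertex
sku                             
A202          109      0       0
D101            0    130       0
D201          109      0       0
The mean of column 'Initech' is 72.6666666667.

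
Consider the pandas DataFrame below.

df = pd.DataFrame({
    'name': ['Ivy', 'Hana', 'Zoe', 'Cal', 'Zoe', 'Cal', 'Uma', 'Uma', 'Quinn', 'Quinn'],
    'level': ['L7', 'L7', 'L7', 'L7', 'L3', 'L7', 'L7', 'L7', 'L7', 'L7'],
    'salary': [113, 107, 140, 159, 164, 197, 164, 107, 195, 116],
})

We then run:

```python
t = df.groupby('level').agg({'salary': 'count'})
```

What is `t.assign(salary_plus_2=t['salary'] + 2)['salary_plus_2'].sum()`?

14

group by level, count of salary:
       salary
level        
L3          1
L7          9
add column salary_plus_2 = t['salary'] + 2:
       salary  salary_plus_2
level                       
L3          1              3
L7          9             11
Reading off the sum of column 'salary_plus_2', we get 14.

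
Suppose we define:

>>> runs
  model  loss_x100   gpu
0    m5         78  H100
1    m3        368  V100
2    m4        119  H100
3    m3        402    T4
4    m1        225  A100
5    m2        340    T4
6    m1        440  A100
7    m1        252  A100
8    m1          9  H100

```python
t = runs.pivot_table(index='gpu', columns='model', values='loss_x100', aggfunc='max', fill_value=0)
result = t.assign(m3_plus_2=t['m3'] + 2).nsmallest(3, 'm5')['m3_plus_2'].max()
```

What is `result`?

pivot: rows=gpu, cols=model, max(loss_x100):
model   m1   m2   m3   m4  m5
gpu                          
A100   440    0    0    0   0
H100     9    0    0  119  78
T4       0  340  402    0   0
V100     0    0  368    0   0
add column m3_plus_2 = t['m3'] + 2:
model   m1   m2   m3   m4  m5  m3_plus_2
gpu                                     
A100   440    0    0    0   0          2
H100     9    0    0  119  78          2
T4       0  340  402    0   0        404
V100     0    0  368    0   0        370
take 3 rows with smallest m5:
model   m1   m2   m3  m4  m5  m3_plus_2
gpu                                    
A100   440    0    0   0   0          2
T4       0  340  402   0   0        404
V100     0    0  368   0   0        370
So max() = 404.

404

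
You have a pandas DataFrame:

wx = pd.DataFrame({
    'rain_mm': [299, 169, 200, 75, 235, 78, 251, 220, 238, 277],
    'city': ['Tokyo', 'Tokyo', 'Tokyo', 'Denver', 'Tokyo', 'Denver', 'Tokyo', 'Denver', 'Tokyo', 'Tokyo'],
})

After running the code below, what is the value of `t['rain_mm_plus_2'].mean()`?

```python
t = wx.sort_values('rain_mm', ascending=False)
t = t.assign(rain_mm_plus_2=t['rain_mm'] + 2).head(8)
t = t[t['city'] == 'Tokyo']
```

240.428571429

sort by rain_mm descending:
   rain_mm    city
0      299   Tokyo
9      277   Tokyo
6      251   Tokyo
8      238   Tokyo
4      235   Tokyo
7      220  Denver
2      200   Tokyo
1      169   Tokyo
5       78  Denver
3       75  Denver
add column rain_mm_plus_2 = t['rain_mm'] + 2:
   rain_mm    city  rain_mm_plus_2
0      299   Tokyo             301
9      277   Tokyo             279
6      251   Tokyo             253
8      238   Tokyo             240
4      235   Tokyo             237
7      220  Denver             222
2      200   Tokyo             202
1      169   Tokyo             171
5       78  Denver              80
3       75  Denver              77
take first 8 rows:
   rain_mm    city  rain_mm_plus_2
0      299   Tokyo             301
9      277   Tokyo             279
6      251   Tokyo             253
8      238   Tokyo             240
4      235   Tokyo             237
7      220  Denver             222
2      200   Tokyo             202
1      169   Tokyo             171
filter rows where city == 'Tokyo':
   rain_mm   city  rain_mm_plus_2
0      299  Tokyo             301
9      277  Tokyo             279
6      251  Tokyo             253
8      238  Tokyo             240
4      235  Tokyo             237
2      200  Tokyo             202
1      169  Tokyo             171
The mean of column 'rain_mm_plus_2' is 240.428571429.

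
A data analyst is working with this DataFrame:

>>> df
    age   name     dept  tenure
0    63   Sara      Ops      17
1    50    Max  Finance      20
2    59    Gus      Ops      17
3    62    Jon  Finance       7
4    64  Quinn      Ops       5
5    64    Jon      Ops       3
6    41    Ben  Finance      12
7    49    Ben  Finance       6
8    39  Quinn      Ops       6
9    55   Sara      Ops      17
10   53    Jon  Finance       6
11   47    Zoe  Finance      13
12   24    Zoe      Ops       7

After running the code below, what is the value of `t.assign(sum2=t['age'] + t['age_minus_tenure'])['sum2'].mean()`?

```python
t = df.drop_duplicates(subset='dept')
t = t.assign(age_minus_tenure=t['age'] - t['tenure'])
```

94.5

drop duplicate dept (keep=first):
   age  name     dept  tenure
0   63  Sara      Ops      17
1   50   Max  Finance      20
add column age_minus_tenure = t['age'] - t['tenure']:
   age  name     dept  tenure  age_minus_tenure
0   63  Sara      Ops      17                46
1   50   Max  Finance      20                30
add column sum2 = t['age'] + t['age_minus_tenure']:
   age  name     dept  tenure  age_minus_tenure  sum2
0   63  Sara      Ops      17                46   109
1   50   Max  Finance      20                30    80
Finally, mean of column 'sum2' = 94.5.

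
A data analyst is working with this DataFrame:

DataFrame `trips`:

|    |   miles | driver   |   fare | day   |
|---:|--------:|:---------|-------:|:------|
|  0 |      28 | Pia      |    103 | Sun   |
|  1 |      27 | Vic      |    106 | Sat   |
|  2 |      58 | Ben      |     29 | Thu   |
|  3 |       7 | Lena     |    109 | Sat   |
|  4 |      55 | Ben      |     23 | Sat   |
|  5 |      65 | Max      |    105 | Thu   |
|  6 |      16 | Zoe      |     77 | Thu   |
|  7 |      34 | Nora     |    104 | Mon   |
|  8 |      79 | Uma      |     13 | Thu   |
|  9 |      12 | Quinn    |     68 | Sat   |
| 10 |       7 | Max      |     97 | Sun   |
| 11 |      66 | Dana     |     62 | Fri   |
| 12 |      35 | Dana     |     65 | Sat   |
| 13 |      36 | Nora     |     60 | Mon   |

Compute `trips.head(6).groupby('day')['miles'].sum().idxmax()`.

Thu

take first 6 rows:
   miles driver  fare  day
0     28    Pia   103  Sun
1     27    Vic   106  Sat
2     58    Ben    29  Thu
3      7   Lena   109  Sat
4     55    Ben    23  Sat
5     65    Max   105  Thu
group by day, sum of miles:
day
Sat     89
Sun     28
Thu    123
Name: miles, dtype: int64
Finally, label with the largest value = Thu.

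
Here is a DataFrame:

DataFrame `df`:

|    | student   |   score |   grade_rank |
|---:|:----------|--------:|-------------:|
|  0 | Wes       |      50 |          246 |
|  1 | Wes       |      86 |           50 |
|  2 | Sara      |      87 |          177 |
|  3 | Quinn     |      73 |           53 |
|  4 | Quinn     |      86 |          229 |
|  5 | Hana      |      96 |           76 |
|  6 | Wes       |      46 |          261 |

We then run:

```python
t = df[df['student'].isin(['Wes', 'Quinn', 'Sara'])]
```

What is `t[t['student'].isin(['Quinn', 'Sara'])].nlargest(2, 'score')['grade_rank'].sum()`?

406

filter rows where student in ['Wes', 'Quinn', 'Sara']:
  student  score  grade_rank
0     Wes     50         246
1     Wes     86          50
2    Sara     87         177
3   Quinn     73          53
4   Quinn     86         229
6     Wes     46         261
filter rows where student in ['Quinn', 'Sara']:
  student  score  grade_rank
2    Sara     87         177
3   Quinn     73          53
4   Quinn     86         229
take 2 rows with largest score:
  student  score  grade_rank
2    Sara     87         177
4   Quinn     86         229
Finally, sum of column 'grade_rank' = 406.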